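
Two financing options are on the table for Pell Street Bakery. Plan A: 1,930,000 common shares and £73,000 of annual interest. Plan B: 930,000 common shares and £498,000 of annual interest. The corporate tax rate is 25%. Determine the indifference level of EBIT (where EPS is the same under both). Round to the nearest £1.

£893,250

Set EPS_A = EPS_B: (EBIT − £73,000)(1 − 0.25) ÷ 1,930,000 = (EBIT − £498,000)(1 − 0.25) ÷ 930,000.
Cancelling (1 − t) and cross-multiplying: 930,000·(EBIT − 73,000) = 1,930,000·(EBIT − 498,000).
EBIT × (1,930,000 − 930,000) = 498,000 × 1,930,000 − 73,000 × 930,000 = 893,250,000,000, so EBIT = 893,250,000,000 ÷ 1,000,000 = 893,250.00.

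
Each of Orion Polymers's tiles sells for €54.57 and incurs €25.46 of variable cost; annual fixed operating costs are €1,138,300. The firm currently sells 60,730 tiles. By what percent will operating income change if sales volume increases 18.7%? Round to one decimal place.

At 60,730 units, contribution = 60,730 × €29.11 = €1,767,850.30.
Operating income = contribution − fixed costs = €1,767,850.30 − €1,138,300 = €629,550.30.
So DOL = total CM / EBIT = €1,767,850.30 / €629,550.30 = 2.8081.
Operating income changes by 2.8081 × +18.7% = +52.5%.

+52.5%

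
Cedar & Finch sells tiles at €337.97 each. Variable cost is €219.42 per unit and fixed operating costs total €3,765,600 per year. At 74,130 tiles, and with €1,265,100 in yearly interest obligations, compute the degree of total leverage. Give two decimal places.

2.34

At 74,130 units, contribution = 74,130 × €118.55 = €8,788,111.50.
Subtracting fixed costs: EBIT = €8,788,111.50 − €3,765,600 = €5,022,511.50. Interest = €1,265,100.00.
DOL = €8,788,111.50 ÷ €5,022,511.50 = 1.7497; DFL = €5,022,511.50 ÷ €3,757,411.50 = 1.3367.
Combined leverage = 1.7497 × 1.3367 = 2.3388.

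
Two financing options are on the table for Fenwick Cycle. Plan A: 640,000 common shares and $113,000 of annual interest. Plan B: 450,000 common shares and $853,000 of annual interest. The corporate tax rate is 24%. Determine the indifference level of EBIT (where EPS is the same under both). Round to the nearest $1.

Set EPS_A = EPS_B: (EBIT − $113,000)(1 − 0.24) ÷ 640,000 = (EBIT − $853,000)(1 − 0.24) ÷ 450,000.
Cancelling (1 − t) and cross-multiplying: 450,000·(EBIT − 113,000) = 640,000·(EBIT − 853,000).
EBIT × (640,000 − 450,000) = 853,000 × 640,000 − 113,000 × 450,000 = 495,070,000,000, so EBIT = 495,070,000,000 ÷ 190,000 = 2,605,631.58.

$2,605,632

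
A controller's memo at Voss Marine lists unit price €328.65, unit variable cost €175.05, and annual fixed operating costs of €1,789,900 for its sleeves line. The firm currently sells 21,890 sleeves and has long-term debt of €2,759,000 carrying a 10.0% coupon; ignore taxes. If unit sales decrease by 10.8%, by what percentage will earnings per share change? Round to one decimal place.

Total contribution margin = 21,890 × €153.60 = €3,362,304.00.
EBIT = €3,362,304.00 − €1,789,900 = €1,572,404.00.
Interest = €275,900.00, so EBIT − I = €1,296,504.00.
DCL = total CM / (EBIT − I) = €3,362,304.00 / €1,296,504.00 = 2.5934.
%ΔEPS = DCL × %ΔSales = 2.5934 × -10.8% = -28.0%.

-28.0%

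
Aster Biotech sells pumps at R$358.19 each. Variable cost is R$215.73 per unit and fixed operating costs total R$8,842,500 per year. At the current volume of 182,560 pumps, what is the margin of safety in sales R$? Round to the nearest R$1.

Each unit contributes R$358.19 − R$215.73 = R$142.46. Break-even units = R$8,842,500 ÷ R$142.46 = 62,070.05; break-even revenue = 62,070.05 × R$358.19 = R$22,232,872.91.
Current sales = 182,560 × R$358.19 = R$65,391,166.40.
Margin of safety = R$65,391,166.40 − R$22,232,872.91 = R$43,158,293.

R$43,158,293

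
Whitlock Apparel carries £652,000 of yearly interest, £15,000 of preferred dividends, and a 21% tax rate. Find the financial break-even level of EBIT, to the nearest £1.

£670,987

Preferred dividends are paid after tax, so their pre-tax equivalent is £15,000 ÷ (1 − 0.21) = £18,987.34.
Financial break-even EBIT = interest + D_p ÷ (1 − t) = £652,000 + £18,987.34 = £670,987.34.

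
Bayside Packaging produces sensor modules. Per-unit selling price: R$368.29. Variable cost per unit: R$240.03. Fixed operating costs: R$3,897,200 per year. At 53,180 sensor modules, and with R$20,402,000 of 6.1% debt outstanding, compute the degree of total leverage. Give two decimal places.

Contribution at this volume is 53,180 × R$128.26 = R$6,820,866.80.
Operating income = contribution − fixed costs = R$6,820,866.80 − R$3,897,200 = R$2,923,666.80. Interest = R$1,244,522.00.
DOL = R$6,820,866.80 ÷ R$2,923,666.80 = 2.3330; DFL = R$2,923,666.80 ÷ R$1,679,144.80 = 1.7412.
DCL = DOL × DFL = 2.3330 × 1.7412 = 4.0622.

4.06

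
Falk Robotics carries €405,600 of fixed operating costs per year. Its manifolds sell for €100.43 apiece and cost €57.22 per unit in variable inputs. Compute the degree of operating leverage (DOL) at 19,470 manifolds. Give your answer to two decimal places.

1.93

Contribution at this volume is 19,470 × €43.21 = €841,298.70.
Subtracting fixed costs: EBIT = €841,298.70 − €405,600 = €435,698.70.
So DOL = total CM / EBIT = €841,298.70 / €435,698.70 = 1.9309.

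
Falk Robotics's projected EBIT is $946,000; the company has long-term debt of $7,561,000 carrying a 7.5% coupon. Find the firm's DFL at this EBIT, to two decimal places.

Annual interest charges come to $567,075.00.
Degree of financial leverage = EBIT / (EBIT − interest) = $946,000 / $378,925.00 = 2.4965.

2.50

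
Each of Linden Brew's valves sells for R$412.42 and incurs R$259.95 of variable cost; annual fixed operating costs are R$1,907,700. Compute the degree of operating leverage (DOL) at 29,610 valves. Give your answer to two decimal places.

1.73

Contribution at this volume is 29,610 × R$152.47 = R$4,514,636.70.
EBIT = R$4,514,636.70 − R$1,907,700 = R$2,606,936.70.
So DOL = total CM / EBIT = R$4,514,636.70 / R$2,606,936.70 = 1.7318.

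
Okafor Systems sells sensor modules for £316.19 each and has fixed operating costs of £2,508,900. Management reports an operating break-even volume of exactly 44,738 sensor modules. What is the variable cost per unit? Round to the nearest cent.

£260.11

Contribution per unit must be FC / Q = £2,508,900 / 44,738 = £56.0798.
Hence VC = price − CM = £316.19 − £56.0798 = £260.11.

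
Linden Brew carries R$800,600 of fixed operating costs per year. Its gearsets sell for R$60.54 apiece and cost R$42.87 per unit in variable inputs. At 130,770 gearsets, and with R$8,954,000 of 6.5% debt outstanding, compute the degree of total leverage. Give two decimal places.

2.49

At 130,770 units, contribution = 130,770 × R$17.67 = R$2,310,705.90.
Operating income = contribution − fixed costs = R$2,310,705.90 − R$800,600 = R$1,510,105.90. Interest = R$582,010.00.
DOL = R$2,310,705.90 ÷ R$1,510,105.90 = 1.5302; DFL = R$1,510,105.90 ÷ R$928,095.90 = 1.6271.
Combined leverage = 1.5302 × 1.6271 = 2.4898.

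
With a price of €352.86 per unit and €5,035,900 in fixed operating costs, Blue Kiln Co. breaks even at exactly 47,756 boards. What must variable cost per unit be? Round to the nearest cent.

€247.41

At break-even, FC = Q × (P − VC), so P − VC = €5,035,900 ÷ 47,756 = €105.4506.
Hence VC = price − CM = €352.86 − €105.4506 = €247.41.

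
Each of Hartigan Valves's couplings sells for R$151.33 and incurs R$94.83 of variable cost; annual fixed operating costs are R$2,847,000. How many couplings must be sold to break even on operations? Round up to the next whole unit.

Contribution margin per unit = R$151.33 − R$94.83 = R$56.50.
Break-even volume = fixed costs ÷ CM per unit = R$2,847,000 ÷ R$56.50 = 50,389.38, so 50,390 couplings.

50,390 couplings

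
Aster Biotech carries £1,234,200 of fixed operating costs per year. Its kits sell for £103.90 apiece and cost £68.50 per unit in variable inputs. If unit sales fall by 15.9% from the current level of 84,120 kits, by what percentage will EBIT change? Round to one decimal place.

At 84,120 units, contribution = 84,120 × £35.40 = £2,977,848.00.
Operating income = contribution − fixed costs = £2,977,848.00 − £1,234,200 = £1,743,648.00.
So DOL = total CM / EBIT = £2,977,848.00 / £1,743,648.00 = 1.7078.
So EBIT moves 1.7078 × (-15.9%) = -27.2%.

-27.2%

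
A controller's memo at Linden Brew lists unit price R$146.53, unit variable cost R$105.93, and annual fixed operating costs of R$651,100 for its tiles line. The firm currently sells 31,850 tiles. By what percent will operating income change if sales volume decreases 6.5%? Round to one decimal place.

-13.1%

Contribution at this volume is 31,850 × R$40.60 = R$1,293,110.00.
Operating income = contribution − fixed costs = R$1,293,110.00 − R$651,100 = R$642,010.00.
Degree of operating leverage = R$1,293,110.00 / R$642,010.00 = 2.0142.
Operating income changes by 2.0142 × -6.5% = -13.1%.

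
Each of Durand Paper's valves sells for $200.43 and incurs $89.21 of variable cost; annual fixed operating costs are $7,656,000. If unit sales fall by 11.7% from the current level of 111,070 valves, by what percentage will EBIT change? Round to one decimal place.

At 111,070 units, contribution = 111,070 × $111.22 = $12,353,205.40.
EBIT = $12,353,205.40 − $7,656,000 = $4,697,205.40.
So DOL = total CM / EBIT = $12,353,205.40 / $4,697,205.40 = 2.6299.
Operating income changes by 2.6299 × -11.7% = -30.8%.

-30.8%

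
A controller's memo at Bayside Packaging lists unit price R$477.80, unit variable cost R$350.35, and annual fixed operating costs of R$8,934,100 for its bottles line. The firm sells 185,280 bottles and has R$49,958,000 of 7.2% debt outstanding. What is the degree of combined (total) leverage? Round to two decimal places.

2.13

Contribution at this volume is 185,280 × R$127.45 = R$23,613,936.00.
Subtracting fixed costs: EBIT = R$23,613,936.00 − R$8,934,100 = R$14,679,836.00. Interest = R$3,596,976.00, so EBIT − I = R$11,082,860.00.
DCL = contribution ÷ (EBIT − I) = R$23,613,936.00 ÷ R$11,082,860.00 = 2.1307.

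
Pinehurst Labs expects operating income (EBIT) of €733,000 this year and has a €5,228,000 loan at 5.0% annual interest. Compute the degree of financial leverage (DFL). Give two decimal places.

Interest = €261,400.00.
Degree of financial leverage = EBIT / (EBIT − interest) = €733,000 / €471,600.00 = 1.5543.

1.55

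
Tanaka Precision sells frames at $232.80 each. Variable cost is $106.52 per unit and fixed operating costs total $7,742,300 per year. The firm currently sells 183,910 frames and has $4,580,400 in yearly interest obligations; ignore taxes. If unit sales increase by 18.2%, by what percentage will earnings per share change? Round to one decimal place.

At 183,910 units, contribution = 183,910 × $126.28 = $23,224,154.80.
Operating income = contribution − fixed costs = $23,224,154.80 − $7,742,300 = $15,481,854.80.
Interest = $4,580,400.00, so EBIT − I = $10,901,454.80.
DCL = total CM / (EBIT − I) = $23,224,154.80 / $10,901,454.80 = 2.1304.
%ΔEPS = DCL × %ΔSales = 2.1304 × +18.2% = +38.8%.

+38.8%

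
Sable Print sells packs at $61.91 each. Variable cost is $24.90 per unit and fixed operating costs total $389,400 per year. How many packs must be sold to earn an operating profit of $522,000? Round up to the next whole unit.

24,626 packs

Each unit contributes $61.91 − $24.90 = $37.01.
Units = (FC + target) / CM = ($389,400 + $522,000) / $37.01 = 24,625.78, so 24,626 packs.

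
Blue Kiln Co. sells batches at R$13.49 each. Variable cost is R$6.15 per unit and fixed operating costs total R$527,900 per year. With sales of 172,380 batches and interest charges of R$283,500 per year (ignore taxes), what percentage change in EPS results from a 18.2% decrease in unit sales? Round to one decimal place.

Total contribution margin = 172,380 × R$7.34 = R$1,265,269.20.
Operating income = contribution − fixed costs = R$1,265,269.20 − R$527,900 = R$737,369.20.
After interest of R$283,500.00, pre-tax earnings = R$453,869.20.
Degree of combined leverage = contribution ÷ (EBIT − I) = R$1,265,269.20 ÷ R$453,869.20 = 2.7877.
%ΔEPS = DCL × %ΔSales = 2.7877 × -18.2% = -50.7%.

-50.7%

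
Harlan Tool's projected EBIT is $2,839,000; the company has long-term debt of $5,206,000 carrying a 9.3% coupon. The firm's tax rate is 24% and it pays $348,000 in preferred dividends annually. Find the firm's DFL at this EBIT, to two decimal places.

1.50

Annual interest charges come to $484,158.00.
Pre-tax preferred-dividend burden = $348,000 ÷ (1 − 0.24) = $457,894.74.
DFL = EBIT ÷ [EBIT − I − D_p/(1−t)] = $2,839,000 ÷ [$2,839,000 − $484,158.00 − $457,894.74] = $2,839,000 ÷ $1,896,947.26 = 1.4966.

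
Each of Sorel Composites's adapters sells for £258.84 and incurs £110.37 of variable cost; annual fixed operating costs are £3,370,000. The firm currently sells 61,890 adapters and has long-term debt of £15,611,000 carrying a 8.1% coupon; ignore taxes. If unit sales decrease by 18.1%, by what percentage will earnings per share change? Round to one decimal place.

At 61,890 units, contribution = 61,890 × £148.47 = £9,188,808.30.
Operating income = contribution − fixed costs = £9,188,808.30 − £3,370,000 = £5,818,808.30.
Interest = £1,264,491.00, so EBIT − I = £4,554,317.30.
Degree of combined leverage = contribution ÷ (EBIT − I) = £9,188,808.30 ÷ £4,554,317.30 = 2.0176.
EPS therefore changes by 2.0176 × (-18.1%) = -36.5%.

-36.5%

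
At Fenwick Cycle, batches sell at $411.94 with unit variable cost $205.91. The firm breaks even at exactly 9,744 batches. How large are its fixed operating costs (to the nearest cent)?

$2,007,556.32

Contribution margin per unit = $411.94 − $205.91 = $206.03.
Fixed costs = break-even units × CM = 9,744 × $206.03 = $2,007,556.32.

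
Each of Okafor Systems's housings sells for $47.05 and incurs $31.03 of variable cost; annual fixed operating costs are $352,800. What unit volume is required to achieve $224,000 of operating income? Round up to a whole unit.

36,005 housings

Contribution margin per unit = $47.05 − $31.03 = $16.02.
Units = (FC + target) / CM = ($352,800 + $224,000) / $16.02 = 36,004.99, so 36,005 housings.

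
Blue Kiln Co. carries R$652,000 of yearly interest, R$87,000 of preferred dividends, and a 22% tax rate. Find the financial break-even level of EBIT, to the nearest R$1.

Grossing the preferred dividend up to pre-tax terms: R$87,000 / (1 − 0.22) = R$111,538.46.
EPS = 0 when EBIT covers interest plus the pre-tax preferred burden: R$652,000 + R$111,538.46 = R$763,538.46.

R$763,538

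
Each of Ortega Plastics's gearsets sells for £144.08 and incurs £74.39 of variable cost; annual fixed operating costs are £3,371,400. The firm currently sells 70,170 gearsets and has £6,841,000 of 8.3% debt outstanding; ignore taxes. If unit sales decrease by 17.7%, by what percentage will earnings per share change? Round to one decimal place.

Contribution at this volume is 70,170 × £69.69 = £4,890,147.30.
EBIT = £4,890,147.30 − £3,371,400 = £1,518,747.30.
Interest = £567,803.00, so EBIT − I = £950,944.30.
DCL = total CM / (EBIT − I) = £4,890,147.30 / £950,944.30 = 5.1424.
%ΔEPS = DCL × %ΔSales = 5.1424 × -17.7% = -91.0%.

-91.0%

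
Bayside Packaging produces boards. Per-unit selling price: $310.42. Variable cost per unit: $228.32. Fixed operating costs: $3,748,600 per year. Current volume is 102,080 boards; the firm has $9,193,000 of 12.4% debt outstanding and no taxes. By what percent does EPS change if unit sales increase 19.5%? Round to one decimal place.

+46.8%

Contribution at this volume is 102,080 × $82.10 = $8,380,768.00.
Operating income = contribution − fixed costs = $8,380,768.00 − $3,748,600 = $4,632,168.00.
After interest of $1,139,932.00, pre-tax earnings = $3,492,236.00.
DCL = total CM / (EBIT − I) = $8,380,768.00 / $3,492,236.00 = 2.3998.
EPS therefore changes by 2.3998 × (+19.5%) = +46.8%.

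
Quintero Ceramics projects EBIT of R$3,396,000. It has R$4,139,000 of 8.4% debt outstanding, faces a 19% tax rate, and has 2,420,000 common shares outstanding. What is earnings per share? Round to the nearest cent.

Pre-tax income = R$3,396,000 − R$347,676.00 = R$3,048,324.00.
After tax at 19%: net income = R$3,048,324.00 × 0.81 = R$2,469,142.44.
Per share: R$2,469,142.44 / 2,420,000 shares = R$1.02.

R$1.02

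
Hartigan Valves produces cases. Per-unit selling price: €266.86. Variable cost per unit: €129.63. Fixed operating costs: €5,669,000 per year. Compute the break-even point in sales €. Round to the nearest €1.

CM per unit = €266.86 − €129.63 = €137.23; CM ratio = €137.23 / €266.86 = 0.5142.
Break-even sales = FC ÷ CM ratio = €5,669,000 × €266.86 / €137.23 = €11,024,042.

€11,024,042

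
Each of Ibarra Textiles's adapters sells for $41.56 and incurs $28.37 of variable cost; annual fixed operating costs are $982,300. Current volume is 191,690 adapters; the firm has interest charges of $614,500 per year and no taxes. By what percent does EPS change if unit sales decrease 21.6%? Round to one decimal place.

-58.6%

Contribution at this volume is 191,690 × $13.19 = $2,528,391.10.
Operating income = contribution − fixed costs = $2,528,391.10 − $982,300 = $1,546,091.10.
After interest of $614,500.00, pre-tax earnings = $931,591.10.
Degree of combined leverage = contribution ÷ (EBIT − I) = $2,528,391.10 ÷ $931,591.10 = 2.7141.
%ΔEPS = DCL × %ΔSales = 2.7141 × -21.6% = -58.6%.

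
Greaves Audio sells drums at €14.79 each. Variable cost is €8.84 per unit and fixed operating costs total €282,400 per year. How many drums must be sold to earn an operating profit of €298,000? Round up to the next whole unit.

Contribution margin per unit = €14.79 − €8.84 = €5.95.
Units = (FC + target) / CM = (€282,400 + €298,000) / €5.95 = 97,546.22, so 97,547 drums.

97,547 drums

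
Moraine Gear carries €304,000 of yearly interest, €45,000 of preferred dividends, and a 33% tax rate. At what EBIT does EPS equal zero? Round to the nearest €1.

Grossing the preferred dividend up to pre-tax terms: €45,000 / (1 − 0.33) = €67,164.18.
EPS = 0 when EBIT covers interest plus the pre-tax preferred burden: €304,000 + €67,164.18 = €371,164.18.

€371,164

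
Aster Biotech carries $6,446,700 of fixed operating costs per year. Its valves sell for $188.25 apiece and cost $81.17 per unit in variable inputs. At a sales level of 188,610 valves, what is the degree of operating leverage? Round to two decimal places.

Contribution at this volume is 188,610 × $107.08 = $20,196,358.80.
EBIT = $20,196,358.80 − $6,446,700 = $13,749,658.80.
DOL = contribution ÷ EBIT = $20,196,358.80 ÷ $13,749,658.80 = 1.4689.

1.47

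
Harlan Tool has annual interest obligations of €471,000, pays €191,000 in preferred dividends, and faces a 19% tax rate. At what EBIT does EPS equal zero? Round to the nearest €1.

Preferred dividends are paid after tax, so their pre-tax equivalent is €191,000 ÷ (1 − 0.19) = €235,802.47.
EPS = 0 when EBIT covers interest plus the pre-tax preferred burden: €471,000 + €235,802.47 = €706,802.47.

€706,802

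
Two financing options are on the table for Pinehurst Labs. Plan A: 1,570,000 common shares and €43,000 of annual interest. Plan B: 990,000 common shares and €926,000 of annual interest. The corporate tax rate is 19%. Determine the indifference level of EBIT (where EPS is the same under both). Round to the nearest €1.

Set EPS_A = EPS_B: (EBIT − €43,000)(1 − 0.19) ÷ 1,570,000 = (EBIT − €926,000)(1 − 0.19) ÷ 990,000.
Cancelling (1 − t) and cross-multiplying: 990,000·(EBIT − 43,000) = 1,570,000·(EBIT − 926,000).
EBIT × (1,570,000 − 990,000) = 926,000 × 1,570,000 − 43,000 × 990,000 = 1,411,250,000,000, so EBIT = 1,411,250,000,000 ÷ 580,000 = 2,433,189.66.

€2,433,190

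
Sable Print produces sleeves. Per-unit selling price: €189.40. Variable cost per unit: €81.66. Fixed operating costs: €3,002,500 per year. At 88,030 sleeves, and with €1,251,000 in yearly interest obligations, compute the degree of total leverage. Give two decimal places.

1.81

Total contribution margin = 88,030 × €107.74 = €9,484,352.20.
Subtracting fixed costs: EBIT = €9,484,352.20 − €3,002,500 = €6,481,852.20. Interest = €1,251,000.00.
DOL = €9,484,352.20 ÷ €6,481,852.20 = 1.4632; DFL = €6,481,852.20 ÷ €5,230,852.20 = 1.2392.
DCL = DOL × DFL = 1.4632 × 1.2392 = 1.8132.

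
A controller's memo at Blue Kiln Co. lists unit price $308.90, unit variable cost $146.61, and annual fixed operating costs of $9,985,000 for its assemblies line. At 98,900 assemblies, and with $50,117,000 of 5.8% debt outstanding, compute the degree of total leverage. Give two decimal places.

At 98,900 units, contribution = 98,900 × $162.29 = $16,050,481.00.
Operating income = contribution − fixed costs = $16,050,481.00 − $9,985,000 = $6,065,481.00. Interest = $2,906,786.00.
DOL = $16,050,481.00 ÷ $6,065,481.00 = 2.6462; DFL = $6,065,481.00 ÷ $3,158,695.00 = 1.9202.
Combined leverage = 2.6462 × 1.9202 = 5.0812.

5.08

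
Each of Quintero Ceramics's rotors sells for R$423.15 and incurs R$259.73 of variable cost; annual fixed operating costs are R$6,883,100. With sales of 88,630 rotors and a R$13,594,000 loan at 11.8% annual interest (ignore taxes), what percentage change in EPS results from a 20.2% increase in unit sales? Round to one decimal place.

+48.8%

Contribution at this volume is 88,630 × R$163.42 = R$14,483,914.60.
EBIT = R$14,483,914.60 − R$6,883,100 = R$7,600,814.60.
Interest = R$1,604,092.00, so EBIT − I = R$5,996,722.60.
DCL = total CM / (EBIT − I) = R$14,483,914.60 / R$5,996,722.60 = 2.4153.
%ΔEPS = DCL × %ΔSales = 2.4153 × +20.2% = +48.8%.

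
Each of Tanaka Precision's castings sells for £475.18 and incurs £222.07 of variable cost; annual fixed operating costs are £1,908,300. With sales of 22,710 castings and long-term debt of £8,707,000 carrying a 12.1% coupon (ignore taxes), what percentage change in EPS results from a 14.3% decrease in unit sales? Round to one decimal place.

-29.5%

Contribution at this volume is 22,710 × £253.11 = £5,748,128.10.
Subtracting fixed costs: EBIT = £5,748,128.10 − £1,908,300 = £3,839,828.10.
Interest = £1,053,547.00, so EBIT − I = £2,786,281.10.
Degree of combined leverage = contribution ÷ (EBIT − I) = £5,748,128.10 ÷ £2,786,281.10 = 2.0630.
%ΔEPS = DCL × %ΔSales = 2.0630 × -14.3% = -29.5%.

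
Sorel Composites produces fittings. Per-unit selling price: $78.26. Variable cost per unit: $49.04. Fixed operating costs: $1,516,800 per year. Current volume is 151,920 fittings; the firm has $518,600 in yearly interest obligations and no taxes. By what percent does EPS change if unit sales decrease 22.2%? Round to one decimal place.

Total contribution margin = 151,920 × $29.22 = $4,439,102.40.
Subtracting fixed costs: EBIT = $4,439,102.40 − $1,516,800 = $2,922,302.40.
Interest = $518,600.00, so EBIT − I = $2,403,702.40.
DCL = total CM / (EBIT − I) = $4,439,102.40 / $2,403,702.40 = 1.8468.
EPS therefore changes by 1.8468 × (-22.2%) = -41.0%.

-41.0%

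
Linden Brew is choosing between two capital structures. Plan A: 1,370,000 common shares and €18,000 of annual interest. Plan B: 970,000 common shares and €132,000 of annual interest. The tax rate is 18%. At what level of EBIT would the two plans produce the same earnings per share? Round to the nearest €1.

At indifference, (EBIT − 18,000)(1 − t)/1,370,000 = (EBIT − 132,000)(1 − t)/970,000.
Cancelling (1 − t) and cross-multiplying: 970,000·(EBIT − 18,000) = 1,370,000·(EBIT − 132,000).
Solving, EBIT = (132,000·1,370,000 − 18,000·970,000) / (1,370,000 − 970,000) = 163,380,000,000 / 400,000 = 408,450.00.

€408,450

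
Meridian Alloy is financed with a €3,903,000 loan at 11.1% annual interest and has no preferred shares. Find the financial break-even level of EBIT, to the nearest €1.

Annual interest = 11.1% × €3,903,000 = €433,233.00.
Without preferred stock the financial break-even is simply EBIT = interest = €433,233.00.

€433,233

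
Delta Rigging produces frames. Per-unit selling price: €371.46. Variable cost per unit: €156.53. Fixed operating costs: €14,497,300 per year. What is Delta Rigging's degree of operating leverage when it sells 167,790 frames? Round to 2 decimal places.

Total contribution margin = 167,790 × €214.93 = €36,063,104.70.
EBIT = €36,063,104.70 − €14,497,300 = €21,565,804.70.
So DOL = total CM / EBIT = €36,063,104.70 / €21,565,804.70 = 1.6722.

1.67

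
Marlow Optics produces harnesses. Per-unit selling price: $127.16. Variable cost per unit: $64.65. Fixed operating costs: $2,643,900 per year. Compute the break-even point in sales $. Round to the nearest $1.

$5,378,313

CM per unit = $127.16 − $64.65 = $62.51; CM ratio = $62.51 / $127.16 = 0.4916.
Break-even revenue = fixed costs × price ÷ CM = $2,643,900 × $127.16 ÷ $62.51 = $5,378,313.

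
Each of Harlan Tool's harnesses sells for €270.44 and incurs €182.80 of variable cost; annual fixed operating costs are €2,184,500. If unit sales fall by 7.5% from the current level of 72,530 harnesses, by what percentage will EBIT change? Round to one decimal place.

Total contribution margin = 72,530 × €87.64 = €6,356,529.20.
EBIT = €6,356,529.20 − €2,184,500 = €4,172,029.20.
Degree of operating leverage = €6,356,529.20 / €4,172,029.20 = 1.5236.
Operating income changes by 1.5236 × -7.5% = -11.4%.

-11.4%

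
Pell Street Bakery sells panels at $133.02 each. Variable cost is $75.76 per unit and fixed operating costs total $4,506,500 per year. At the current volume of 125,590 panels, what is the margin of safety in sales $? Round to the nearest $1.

Contribution margin per unit = $133.02 − $75.76 = $57.26. Break-even units = $4,506,500 ÷ $57.26 = 78,702.41; break-even revenue = 78,702.41 × $133.02 = $10,468,994.59.
Actual sales revenue = 125,590 × $133.02 = $16,705,981.80.
Margin of safety = $16,705,981.80 − $10,468,994.59 = $6,236,987.

$6,236,987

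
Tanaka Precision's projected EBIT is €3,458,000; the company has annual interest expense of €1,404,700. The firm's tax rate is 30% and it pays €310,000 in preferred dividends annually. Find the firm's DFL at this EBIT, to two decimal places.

2.15

Interest = €1,404,700.00.
Preferred dividends grossed up pre-tax: €310,000 / (1 − 0.30) = €442,857.14.
DFL = EBIT ÷ [EBIT − I − D_p/(1−t)] = €3,458,000 ÷ [€3,458,000 − €1,404,700.00 − €442,857.14] = €3,458,000 ÷ €1,610,442.86 = 2.1472.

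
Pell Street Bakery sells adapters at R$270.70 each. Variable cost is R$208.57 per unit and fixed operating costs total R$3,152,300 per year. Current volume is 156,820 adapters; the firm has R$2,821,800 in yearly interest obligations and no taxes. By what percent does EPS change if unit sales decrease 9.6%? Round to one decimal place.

-24.8%

Contribution at this volume is 156,820 × R$62.13 = R$9,743,226.60.
Subtracting fixed costs: EBIT = R$9,743,226.60 − R$3,152,300 = R$6,590,926.60.
Interest = R$2,821,800.00, so EBIT − I = R$3,769,126.60.
Degree of combined leverage = contribution ÷ (EBIT − I) = R$9,743,226.60 ÷ R$3,769,126.60 = 2.5850.
EPS therefore changes by 2.5850 × (-9.6%) = -24.8%.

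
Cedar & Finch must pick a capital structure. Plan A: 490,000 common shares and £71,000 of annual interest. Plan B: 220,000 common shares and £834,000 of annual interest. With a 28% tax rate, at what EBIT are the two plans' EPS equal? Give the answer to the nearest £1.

Set EPS_A = EPS_B: (EBIT − £71,000)(1 − 0.28) ÷ 490,000 = (EBIT − £834,000)(1 − 0.28) ÷ 220,000.
Cancelling (1 − t) and cross-multiplying: 220,000·(EBIT − 71,000) = 490,000·(EBIT − 834,000).
Solving, EBIT = (834,000·490,000 − 71,000·220,000) / (490,000 − 220,000) = 393,040,000,000 / 270,000 = 1,455,703.70.

£1,455,704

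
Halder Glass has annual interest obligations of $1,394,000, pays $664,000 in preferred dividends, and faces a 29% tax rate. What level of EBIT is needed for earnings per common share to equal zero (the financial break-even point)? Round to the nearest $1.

$2,329,211

Grossing the preferred dividend up to pre-tax terms: $664,000 / (1 − 0.29) = $935,211.27.
Financial break-even EBIT = interest + D_p ÷ (1 − t) = $1,394,000 + $935,211.27 = $2,329,211.27.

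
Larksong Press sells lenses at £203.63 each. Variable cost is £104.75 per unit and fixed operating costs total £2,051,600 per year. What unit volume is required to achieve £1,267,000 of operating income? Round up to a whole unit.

33,562 lenses

Each unit contributes £203.63 − £104.75 = £98.88.
Required volume = (fixed costs + target profit) ÷ CM = (£2,051,600 + £1,267,000) ÷ £98.88 = 33,561.89, so 33,562 lenses.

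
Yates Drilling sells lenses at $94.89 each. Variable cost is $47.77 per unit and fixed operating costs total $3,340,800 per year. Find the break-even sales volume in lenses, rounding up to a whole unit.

Unit CM = price − variable cost = $94.89 − $47.77 = $47.12.
Units to break even: $3,340,800 ÷ $47.12 = 70,899.83, rounded up to 70,900.

70,900 lenses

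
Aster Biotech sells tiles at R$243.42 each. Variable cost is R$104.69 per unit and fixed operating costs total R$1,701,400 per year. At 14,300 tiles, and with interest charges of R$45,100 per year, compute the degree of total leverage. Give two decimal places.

8.36

Total contribution margin = 14,300 × R$138.73 = R$1,983,839.00.
Subtracting fixed costs: EBIT = R$1,983,839.00 − R$1,701,400 = R$282,439.00. Interest = R$45,100.00, so EBIT − I = R$237,339.00.
Degree of total leverage = total CM / (EBIT − interest) = R$1,983,839.00 / R$237,339.00 = 8.3587.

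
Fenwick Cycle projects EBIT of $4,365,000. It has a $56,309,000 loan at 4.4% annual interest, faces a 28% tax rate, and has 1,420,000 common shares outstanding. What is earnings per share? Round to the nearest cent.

$0.96

Pre-tax income = $4,365,000 − $2,477,596.00 = $1,887,404.00.
After tax at 28%: net income = $1,887,404.00 × 0.72 = $1,358,930.88.
Per share: $1,358,930.88 / 1,420,000 shares = $0.96.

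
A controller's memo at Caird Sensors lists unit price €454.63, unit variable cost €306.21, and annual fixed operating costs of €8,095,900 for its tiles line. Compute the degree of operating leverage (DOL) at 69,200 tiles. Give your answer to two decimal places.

Total contribution margin = 69,200 × €148.42 = €10,270,664.00.
Subtracting fixed costs: EBIT = €10,270,664.00 − €8,095,900 = €2,174,764.00.
So DOL = total CM / EBIT = €10,270,664.00 / €2,174,764.00 = 4.7227.

4.72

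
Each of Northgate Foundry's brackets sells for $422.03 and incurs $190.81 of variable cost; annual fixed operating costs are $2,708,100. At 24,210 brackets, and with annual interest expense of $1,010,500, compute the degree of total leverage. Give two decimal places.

2.98

Total contribution margin = 24,210 × $231.22 = $5,597,836.20.
Subtracting fixed costs: EBIT = $5,597,836.20 − $2,708,100 = $2,889,736.20. Interest = $1,010,500.00.
DOL = $5,597,836.20 ÷ $2,889,736.20 = 1.9371; DFL = $2,889,736.20 ÷ $1,879,236.20 = 1.5377.
DCL = DOL × DFL = 1.9371 × 1.5377 = 2.9787.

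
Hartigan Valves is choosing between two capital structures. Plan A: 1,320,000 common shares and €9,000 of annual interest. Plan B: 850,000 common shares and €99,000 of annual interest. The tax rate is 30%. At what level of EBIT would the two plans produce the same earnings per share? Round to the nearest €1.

Set EPS_A = EPS_B: (EBIT − €9,000)(1 − 0.30) ÷ 1,320,000 = (EBIT − €99,000)(1 − 0.30) ÷ 850,000.
The (1 − t) factor cancels: (EBIT − 9,000) × 850,000 = (EBIT − 99,000) × 1,320,000.
EBIT × (1,320,000 − 850,000) = 99,000 × 1,320,000 − 9,000 × 850,000 = 123,030,000,000, so EBIT = 123,030,000,000 ÷ 470,000 = 261,765.96.

€261,766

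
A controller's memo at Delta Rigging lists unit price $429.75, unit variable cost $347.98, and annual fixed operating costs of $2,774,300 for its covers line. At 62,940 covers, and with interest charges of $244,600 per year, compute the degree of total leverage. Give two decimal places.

2.42

Total contribution margin = 62,940 × $81.77 = $5,146,603.80.
EBIT = $5,146,603.80 − $2,774,300 = $2,372,303.80. Interest = $244,600.00.
DOL = $5,146,603.80 ÷ $2,372,303.80 = 2.1695; DFL = $2,372,303.80 ÷ $2,127,703.80 = 1.1150.
Combined leverage = 2.1695 × 1.1150 = 2.4190.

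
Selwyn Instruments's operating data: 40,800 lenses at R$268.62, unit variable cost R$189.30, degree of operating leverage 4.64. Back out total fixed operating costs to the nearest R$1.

R$2,538,787

At 40,800 units, contribution = 40,800 × R$79.32 = R$3,236,256.00.
DOL = contribution / EBIT, so EBIT = R$3,236,256.00 / 4.64 = R$697,468.97.
And FC = contribution − EBIT = R$3,236,256.00 − R$697,468.97 = R$2,538,787.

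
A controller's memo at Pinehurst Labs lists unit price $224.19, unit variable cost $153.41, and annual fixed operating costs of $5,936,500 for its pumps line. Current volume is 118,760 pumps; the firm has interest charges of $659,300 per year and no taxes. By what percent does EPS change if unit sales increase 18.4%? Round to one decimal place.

Contribution at this volume is 118,760 × $70.78 = $8,405,832.80.
Operating income = contribution − fixed costs = $8,405,832.80 − $5,936,500 = $2,469,332.80.
Interest = $659,300.00, so EBIT − I = $1,810,032.80.
DCL = total CM / (EBIT − I) = $8,405,832.80 / $1,810,032.80 = 4.6440.
EPS therefore changes by 4.6440 × (+18.4%) = +85.5%.

+85.5%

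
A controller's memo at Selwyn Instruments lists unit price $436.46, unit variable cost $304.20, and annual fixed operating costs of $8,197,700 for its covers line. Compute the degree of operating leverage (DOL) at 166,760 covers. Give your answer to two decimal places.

Contribution at this volume is 166,760 × $132.26 = $22,055,677.60.
Operating income = contribution − fixed costs = $22,055,677.60 − $8,197,700 = $13,857,977.60.
DOL = contribution ÷ EBIT = $22,055,677.60 ÷ $13,857,977.60 = 1.5916.

1.59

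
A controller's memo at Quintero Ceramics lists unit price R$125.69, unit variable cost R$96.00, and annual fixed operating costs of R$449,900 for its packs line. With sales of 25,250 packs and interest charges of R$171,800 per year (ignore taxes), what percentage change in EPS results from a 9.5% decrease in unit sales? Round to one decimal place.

-55.7%

At 25,250 units, contribution = 25,250 × R$29.69 = R$749,672.50.
Subtracting fixed costs: EBIT = R$749,672.50 − R$449,900 = R$299,772.50.
After interest of R$171,800.00, pre-tax earnings = R$127,972.50.
Degree of combined leverage = contribution ÷ (EBIT − I) = R$749,672.50 ÷ R$127,972.50 = 5.8581.
EPS therefore changes by 5.8581 × (-9.5%) = -55.7%.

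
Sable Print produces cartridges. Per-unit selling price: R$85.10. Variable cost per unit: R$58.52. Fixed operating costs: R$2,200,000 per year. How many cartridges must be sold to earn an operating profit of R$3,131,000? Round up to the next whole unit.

200,565 cartridges

Contribution margin per unit = R$85.10 − R$58.52 = R$26.58.
Need Q such that Q × R$26.58 − R$2,200,000 = R$3,131,000, i.e. Q = R$5,331,000 / R$26.58 = 200,564.33 → 200,565.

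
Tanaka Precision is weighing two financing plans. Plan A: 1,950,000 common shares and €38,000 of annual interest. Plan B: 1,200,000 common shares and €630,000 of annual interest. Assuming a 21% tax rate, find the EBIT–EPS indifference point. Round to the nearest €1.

€1,577,200

At indifference, (EBIT − 38,000)(1 − t)/1,950,000 = (EBIT − 630,000)(1 − t)/1,200,000.
The (1 − t) factor cancels: (EBIT − 38,000) × 1,200,000 = (EBIT − 630,000) × 1,950,000.
EBIT × (1,950,000 − 1,200,000) = 630,000 × 1,950,000 − 38,000 × 1,200,000 = 1,182,900,000,000, so EBIT = 1,182,900,000,000 ÷ 750,000 = 1,577,200.00.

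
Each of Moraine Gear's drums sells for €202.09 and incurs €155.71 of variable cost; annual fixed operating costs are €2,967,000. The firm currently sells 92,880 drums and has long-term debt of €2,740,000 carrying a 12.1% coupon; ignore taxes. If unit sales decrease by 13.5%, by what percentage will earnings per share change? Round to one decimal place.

Contribution at this volume is 92,880 × €46.38 = €4,307,774.40.
EBIT = €4,307,774.40 − €2,967,000 = €1,340,774.40.
Interest = €331,540.00, so EBIT − I = €1,009,234.40.
Degree of combined leverage = contribution ÷ (EBIT − I) = €4,307,774.40 ÷ €1,009,234.40 = 4.2684.
EPS therefore changes by 4.2684 × (-13.5%) = -57.6%.

-57.6%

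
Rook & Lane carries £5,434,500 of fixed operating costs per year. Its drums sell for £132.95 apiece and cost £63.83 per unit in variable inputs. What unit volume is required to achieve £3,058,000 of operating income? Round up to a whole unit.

122,867 drums

Contribution margin per unit = £132.95 − £63.83 = £69.12.
Need Q such that Q × £69.12 − £5,434,500 = £3,058,000, i.e. Q = £8,492,500 / £69.12 = 122,866.03 → 122,867.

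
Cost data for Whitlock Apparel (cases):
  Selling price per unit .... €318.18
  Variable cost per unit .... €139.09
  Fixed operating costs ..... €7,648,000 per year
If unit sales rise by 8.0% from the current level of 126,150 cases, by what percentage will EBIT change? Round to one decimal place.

At 126,150 units, contribution = 126,150 × €179.09 = €22,592,203.50.
EBIT = €22,592,203.50 − €7,648,000 = €14,944,203.50.
Degree of operating leverage = €22,592,203.50 / €14,944,203.50 = 1.5118.
So EBIT moves 1.5118 × (+8.0%) = +12.1%.

+12.1%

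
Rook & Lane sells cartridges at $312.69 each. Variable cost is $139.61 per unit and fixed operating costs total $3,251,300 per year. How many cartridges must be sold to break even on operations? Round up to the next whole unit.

18,785 cartridges

Contribution margin per unit = $312.69 − $139.61 = $173.08.
Break-even Q = $3,251,300 / $173.08 = 18,784.95 → 18,785 cartridges.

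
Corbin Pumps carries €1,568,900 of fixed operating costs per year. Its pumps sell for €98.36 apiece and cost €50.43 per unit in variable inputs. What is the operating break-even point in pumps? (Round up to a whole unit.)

32,734 pumps

Contribution margin per unit = €98.36 − €50.43 = €47.93.
Break-even Q = €1,568,900 / €47.93 = 32,733.15 → 32,734 pumps.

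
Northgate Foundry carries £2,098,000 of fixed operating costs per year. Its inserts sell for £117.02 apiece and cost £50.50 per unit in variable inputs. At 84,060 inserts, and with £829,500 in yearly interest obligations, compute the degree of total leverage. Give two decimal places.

2.10

Contribution at this volume is 84,060 × £66.52 = £5,591,671.20.
EBIT = £5,591,671.20 − £2,098,000 = £3,493,671.20. Interest = £829,500.00, so EBIT − I = £2,664,171.20.
DCL = contribution ÷ (EBIT − I) = £5,591,671.20 ÷ £2,664,171.20 = 2.0988.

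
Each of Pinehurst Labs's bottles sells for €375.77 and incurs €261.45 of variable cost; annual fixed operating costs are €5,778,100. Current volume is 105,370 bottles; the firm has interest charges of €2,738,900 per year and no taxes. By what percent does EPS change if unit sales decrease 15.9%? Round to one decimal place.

Total contribution margin = 105,370 × €114.32 = €12,045,898.40.
EBIT = €12,045,898.40 − €5,778,100 = €6,267,798.40.
Interest = €2,738,900.00, so EBIT − I = €3,528,898.40.
DCL = total CM / (EBIT − I) = €12,045,898.40 / €3,528,898.40 = 3.4135.
%ΔEPS = DCL × %ΔSales = 3.4135 × -15.9% = -54.3%.

-54.3%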